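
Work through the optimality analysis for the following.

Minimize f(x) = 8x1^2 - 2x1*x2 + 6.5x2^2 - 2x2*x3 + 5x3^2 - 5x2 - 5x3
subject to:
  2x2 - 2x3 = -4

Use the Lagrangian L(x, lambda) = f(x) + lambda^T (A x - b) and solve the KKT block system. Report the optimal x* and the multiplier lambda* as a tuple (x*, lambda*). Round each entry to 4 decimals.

Form the Lagrangian:
  L(x, lambda) = (1/2) x^T Q x + c^T x + lambda^T (A x - b)
Stationarity (grad_x L = 0): Q x + c + A^T lambda = 0.
Primal feasibility: A x = b.

This gives the KKT block system:
  [ Q   A^T ] [ x     ]   [-c ]
  [ A    0  ] [ lambda ] = [ b ]

Solving the linear system:
  x*      = (-0.04, -0.32, 1.68)
  lambda* = (6.22)
  f(x*)   = 9.04

x* = (-0.04, -0.32, 1.68), lambda* = (6.22)


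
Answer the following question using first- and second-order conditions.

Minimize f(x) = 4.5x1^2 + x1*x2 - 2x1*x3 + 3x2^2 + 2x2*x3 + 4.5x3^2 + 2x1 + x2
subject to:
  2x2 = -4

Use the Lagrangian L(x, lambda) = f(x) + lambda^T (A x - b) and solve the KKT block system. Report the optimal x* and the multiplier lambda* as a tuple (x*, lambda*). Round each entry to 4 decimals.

Form the Lagrangian:
  L(x, lambda) = (1/2) x^T Q x + c^T x + lambda^T (A x - b)
Stationarity (grad_x L = 0): Q x + c + A^T lambda = 0.
Primal feasibility: A x = b.

This gives the KKT block system:
  [ Q   A^T ] [ x     ]   [-c ]
  [ A    0  ] [ lambda ] = [ b ]

Solving the linear system:
  x*      = (0.1039, -2, 0.4675)
  lambda* = (4.9805)
  f(x*)   = 9.0649

x* = (0.1039, -2, 0.4675), lambda* = (4.9805)


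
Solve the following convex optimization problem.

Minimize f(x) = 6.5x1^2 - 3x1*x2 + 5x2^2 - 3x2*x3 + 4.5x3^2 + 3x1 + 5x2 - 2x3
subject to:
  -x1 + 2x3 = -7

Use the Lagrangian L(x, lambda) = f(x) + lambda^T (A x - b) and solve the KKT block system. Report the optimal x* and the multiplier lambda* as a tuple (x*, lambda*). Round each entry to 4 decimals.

Form the Lagrangian:
  L(x, lambda) = (1/2) x^T Q x + c^T x + lambda^T (A x - b)
Stationarity (grad_x L = 0): Q x + c + A^T lambda = 0.
Primal feasibility: A x = b.

This gives the KKT block system:
  [ Q   A^T ] [ x     ]   [-c ]
  [ A    0  ] [ lambda ] = [ b ]

Solving the linear system:
  x*      = (0.5123, -1.3195, -3.2439)
  lambda* = (13.6181)
  f(x*)   = 48.3771

x* = (0.5123, -1.3195, -3.2439), lambda* = (13.6181)


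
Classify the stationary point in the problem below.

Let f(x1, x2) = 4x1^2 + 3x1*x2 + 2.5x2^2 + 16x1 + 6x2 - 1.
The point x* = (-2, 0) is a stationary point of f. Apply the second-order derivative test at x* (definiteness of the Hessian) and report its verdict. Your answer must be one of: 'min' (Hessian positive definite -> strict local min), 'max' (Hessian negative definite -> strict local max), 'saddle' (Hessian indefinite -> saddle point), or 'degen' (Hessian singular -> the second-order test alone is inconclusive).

Compute the Hessian H = grad^2 f:
  H = [[8, 3], [3, 5]]
Verify stationarity: grad f(x*) = H x* + g = (0, 0).
Eigenvalues of H: 3.1459, 9.8541.
Both eigenvalues > 0, so H is positive definite -> x* is a strict local min.

min


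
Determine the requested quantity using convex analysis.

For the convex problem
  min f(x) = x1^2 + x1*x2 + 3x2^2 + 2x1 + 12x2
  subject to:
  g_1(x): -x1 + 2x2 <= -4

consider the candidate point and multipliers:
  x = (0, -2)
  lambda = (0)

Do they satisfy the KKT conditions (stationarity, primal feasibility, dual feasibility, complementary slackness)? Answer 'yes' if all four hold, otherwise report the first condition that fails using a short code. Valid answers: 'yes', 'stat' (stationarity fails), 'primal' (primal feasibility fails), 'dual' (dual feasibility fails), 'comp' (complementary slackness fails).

Gradient of f: grad f(x) = Q x + c = (0, 0)
Constraint values g_i(x) = a_i^T x - b_i:
  g_1((0, -2)) = 0
Stationarity residual: grad f(x) + sum_i lambda_i a_i = (0, 0)
  -> stationarity OK
Primal feasibility (all g_i <= 0): OK
Dual feasibility (all lambda_i >= 0): OK
Complementary slackness (lambda_i * g_i(x) = 0 for all i): OK

Verdict: yes, KKT holds.

yes


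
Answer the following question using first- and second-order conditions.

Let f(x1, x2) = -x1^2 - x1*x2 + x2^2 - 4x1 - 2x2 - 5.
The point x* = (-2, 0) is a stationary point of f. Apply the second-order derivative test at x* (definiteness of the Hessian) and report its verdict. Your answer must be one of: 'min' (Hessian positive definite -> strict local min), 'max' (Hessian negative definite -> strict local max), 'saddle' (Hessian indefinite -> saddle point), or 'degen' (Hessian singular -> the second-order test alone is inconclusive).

Compute the Hessian H = grad^2 f:
  H = [[-2, -1], [-1, 2]]
Verify stationarity: grad f(x*) = H x* + g = (0, 0).
Eigenvalues of H: -2.2361, 2.2361.
Eigenvalues have mixed signs, so H is indefinite -> x* is a saddle point.

saddle


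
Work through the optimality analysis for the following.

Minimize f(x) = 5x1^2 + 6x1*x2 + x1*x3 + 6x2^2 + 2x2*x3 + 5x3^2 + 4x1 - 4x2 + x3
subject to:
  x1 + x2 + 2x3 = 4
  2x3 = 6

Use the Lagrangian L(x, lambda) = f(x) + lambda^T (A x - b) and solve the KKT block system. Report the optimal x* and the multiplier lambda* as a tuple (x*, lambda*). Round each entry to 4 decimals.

Form the Lagrangian:
  L(x, lambda) = (1/2) x^T Q x + c^T x + lambda^T (A x - b)
Stationarity (grad_x L = 0): Q x + c + A^T lambda = 0.
Primal feasibility: A x = b.

This gives the KKT block system:
  [ Q   A^T ] [ x     ]   [-c ]
  [ A    0  ] [ lambda ] = [ b ]

Solving the linear system:
  x*      = (-1.7, -0.3, 3)
  lambda* = (11.8, -26.15)
  f(x*)   = 53.55

x* = (-1.7, -0.3, 3), lambda* = (11.8, -26.15)


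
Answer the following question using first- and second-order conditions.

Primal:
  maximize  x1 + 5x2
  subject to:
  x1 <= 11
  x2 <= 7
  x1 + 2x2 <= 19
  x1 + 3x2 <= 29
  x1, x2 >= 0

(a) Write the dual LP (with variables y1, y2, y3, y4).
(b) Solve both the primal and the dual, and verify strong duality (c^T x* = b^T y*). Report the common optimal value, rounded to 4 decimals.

The standard primal-dual pair for 'max c^T x s.t. A x <= b, x >= 0' is:
  Dual:  min b^T y  s.t.  A^T y >= c,  y >= 0.

So the dual LP is:
  minimize  11y1 + 7y2 + 19y3 + 29y4
  subject to:
    y1 + y3 + y4 >= 1
    y2 + 2y3 + 3y4 >= 5
    y1, y2, y3, y4 >= 0

Solving the primal: x* = (5, 7).
  primal value c^T x* = 40.
Solving the dual: y* = (0, 3, 1, 0).
  dual value b^T y* = 40.
Strong duality: c^T x* = b^T y*. Confirmed.

40


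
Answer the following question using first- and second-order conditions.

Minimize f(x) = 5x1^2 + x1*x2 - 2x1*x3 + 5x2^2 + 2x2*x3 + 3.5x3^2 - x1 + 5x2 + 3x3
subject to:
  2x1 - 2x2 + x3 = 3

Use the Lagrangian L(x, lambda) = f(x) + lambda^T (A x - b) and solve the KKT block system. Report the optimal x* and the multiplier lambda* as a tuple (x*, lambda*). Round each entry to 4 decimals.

Form the Lagrangian:
  L(x, lambda) = (1/2) x^T Q x + c^T x + lambda^T (A x - b)
Stationarity (grad_x L = 0): Q x + c + A^T lambda = 0.
Primal feasibility: A x = b.

This gives the KKT block system:
  [ Q   A^T ] [ x     ]   [-c ]
  [ A    0  ] [ lambda ] = [ b ]

Solving the linear system:
  x*      = (0.5219, -0.8855, 0.1852)
  lambda* = (-1.4815)
  f(x*)   = 0.0253

x* = (0.5219, -0.8855, 0.1852), lambda* = (-1.4815)


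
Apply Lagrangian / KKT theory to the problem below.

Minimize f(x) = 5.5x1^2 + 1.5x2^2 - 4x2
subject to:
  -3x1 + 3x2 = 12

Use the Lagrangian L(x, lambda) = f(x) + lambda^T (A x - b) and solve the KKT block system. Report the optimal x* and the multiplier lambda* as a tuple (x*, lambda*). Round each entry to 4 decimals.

Form the Lagrangian:
  L(x, lambda) = (1/2) x^T Q x + c^T x + lambda^T (A x - b)
Stationarity (grad_x L = 0): Q x + c + A^T lambda = 0.
Primal feasibility: A x = b.

This gives the KKT block system:
  [ Q   A^T ] [ x     ]   [-c ]
  [ A    0  ] [ lambda ] = [ b ]

Solving the linear system:
  x*      = (-0.5714, 3.4286)
  lambda* = (-2.0952)
  f(x*)   = 5.7143

x* = (-0.5714, 3.4286), lambda* = (-2.0952)


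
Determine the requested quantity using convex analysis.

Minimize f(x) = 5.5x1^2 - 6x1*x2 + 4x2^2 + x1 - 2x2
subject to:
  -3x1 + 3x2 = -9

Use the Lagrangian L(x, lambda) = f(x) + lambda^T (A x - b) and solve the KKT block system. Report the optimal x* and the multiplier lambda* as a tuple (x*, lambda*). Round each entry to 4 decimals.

Form the Lagrangian:
  L(x, lambda) = (1/2) x^T Q x + c^T x + lambda^T (A x - b)
Stationarity (grad_x L = 0): Q x + c + A^T lambda = 0.
Primal feasibility: A x = b.

This gives the KKT block system:
  [ Q   A^T ] [ x     ]   [-c ]
  [ A    0  ] [ lambda ] = [ b ]

Solving the linear system:
  x*      = (1, -2)
  lambda* = (8)
  f(x*)   = 38.5

x* = (1, -2), lambda* = (8)


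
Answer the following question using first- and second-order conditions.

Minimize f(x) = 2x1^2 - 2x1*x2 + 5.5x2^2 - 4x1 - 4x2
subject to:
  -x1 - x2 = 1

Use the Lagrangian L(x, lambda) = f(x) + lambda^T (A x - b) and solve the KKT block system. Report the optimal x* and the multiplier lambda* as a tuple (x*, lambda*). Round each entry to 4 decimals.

Form the Lagrangian:
  L(x, lambda) = (1/2) x^T Q x + c^T x + lambda^T (A x - b)
Stationarity (grad_x L = 0): Q x + c + A^T lambda = 0.
Primal feasibility: A x = b.

This gives the KKT block system:
  [ Q   A^T ] [ x     ]   [-c ]
  [ A    0  ] [ lambda ] = [ b ]

Solving the linear system:
  x*      = (-0.6842, -0.3158)
  lambda* = (-6.1053)
  f(x*)   = 5.0526

x* = (-0.6842, -0.3158), lambda* = (-6.1053)


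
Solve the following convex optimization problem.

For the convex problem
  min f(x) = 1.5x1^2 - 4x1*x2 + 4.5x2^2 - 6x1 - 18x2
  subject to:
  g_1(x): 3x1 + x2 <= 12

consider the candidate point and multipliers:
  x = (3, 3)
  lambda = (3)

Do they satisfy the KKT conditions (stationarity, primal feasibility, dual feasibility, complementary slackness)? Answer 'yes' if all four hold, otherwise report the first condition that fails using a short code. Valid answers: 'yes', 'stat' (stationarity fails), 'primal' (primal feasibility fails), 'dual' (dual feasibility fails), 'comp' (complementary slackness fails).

Gradient of f: grad f(x) = Q x + c = (-9, -3)
Constraint values g_i(x) = a_i^T x - b_i:
  g_1((3, 3)) = 0
Stationarity residual: grad f(x) + sum_i lambda_i a_i = (0, 0)
  -> stationarity OK
Primal feasibility (all g_i <= 0): OK
Dual feasibility (all lambda_i >= 0): OK
Complementary slackness (lambda_i * g_i(x) = 0 for all i): OK

Verdict: yes, KKT holds.

yes


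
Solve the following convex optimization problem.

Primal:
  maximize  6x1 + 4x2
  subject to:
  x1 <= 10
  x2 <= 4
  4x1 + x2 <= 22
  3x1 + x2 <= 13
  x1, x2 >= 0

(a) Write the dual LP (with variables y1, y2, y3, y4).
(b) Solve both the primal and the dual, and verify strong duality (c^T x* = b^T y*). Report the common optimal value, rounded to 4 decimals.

The standard primal-dual pair for 'max c^T x s.t. A x <= b, x >= 0' is:
  Dual:  min b^T y  s.t.  A^T y >= c,  y >= 0.

So the dual LP is:
  minimize  10y1 + 4y2 + 22y3 + 13y4
  subject to:
    y1 + 4y3 + 3y4 >= 6
    y2 + y3 + y4 >= 4
    y1, y2, y3, y4 >= 0

Solving the primal: x* = (3, 4).
  primal value c^T x* = 34.
Solving the dual: y* = (0, 2, 0, 2).
  dual value b^T y* = 34.
Strong duality: c^T x* = b^T y*. Confirmed.

34


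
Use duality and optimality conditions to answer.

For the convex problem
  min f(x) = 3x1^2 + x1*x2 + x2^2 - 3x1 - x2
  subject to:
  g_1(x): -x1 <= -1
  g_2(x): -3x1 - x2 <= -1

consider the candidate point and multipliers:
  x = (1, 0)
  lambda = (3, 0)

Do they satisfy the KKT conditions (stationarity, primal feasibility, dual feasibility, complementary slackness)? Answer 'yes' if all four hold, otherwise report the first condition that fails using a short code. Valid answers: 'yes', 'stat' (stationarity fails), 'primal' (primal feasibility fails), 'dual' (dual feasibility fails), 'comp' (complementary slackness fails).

Gradient of f: grad f(x) = Q x + c = (3, 0)
Constraint values g_i(x) = a_i^T x - b_i:
  g_1((1, 0)) = 0
  g_2((1, 0)) = -2
Stationarity residual: grad f(x) + sum_i lambda_i a_i = (0, 0)
  -> stationarity OK
Primal feasibility (all g_i <= 0): OK
Dual feasibility (all lambda_i >= 0): OK
Complementary slackness (lambda_i * g_i(x) = 0 for all i): OK

Verdict: yes, KKT holds.

yes


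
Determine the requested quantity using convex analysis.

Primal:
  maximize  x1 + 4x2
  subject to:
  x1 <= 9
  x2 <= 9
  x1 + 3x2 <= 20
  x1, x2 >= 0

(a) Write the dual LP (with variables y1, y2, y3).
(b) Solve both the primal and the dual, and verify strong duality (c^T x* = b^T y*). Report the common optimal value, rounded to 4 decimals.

The standard primal-dual pair for 'max c^T x s.t. A x <= b, x >= 0' is:
  Dual:  min b^T y  s.t.  A^T y >= c,  y >= 0.

So the dual LP is:
  minimize  9y1 + 9y2 + 20y3
  subject to:
    y1 + y3 >= 1
    y2 + 3y3 >= 4
    y1, y2, y3 >= 0

Solving the primal: x* = (0, 6.6667).
  primal value c^T x* = 26.6667.
Solving the dual: y* = (0, 0, 1.3333).
  dual value b^T y* = 26.6667.
Strong duality: c^T x* = b^T y*. Confirmed.

26.6667


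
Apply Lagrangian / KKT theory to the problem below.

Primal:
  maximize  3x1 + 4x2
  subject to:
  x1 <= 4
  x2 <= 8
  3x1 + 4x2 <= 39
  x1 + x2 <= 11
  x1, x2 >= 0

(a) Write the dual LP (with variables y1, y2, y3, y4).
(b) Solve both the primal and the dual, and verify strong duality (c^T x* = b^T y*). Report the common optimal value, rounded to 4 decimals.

The standard primal-dual pair for 'max c^T x s.t. A x <= b, x >= 0' is:
  Dual:  min b^T y  s.t.  A^T y >= c,  y >= 0.

So the dual LP is:
  minimize  4y1 + 8y2 + 39y3 + 11y4
  subject to:
    y1 + 3y3 + y4 >= 3
    y2 + 4y3 + y4 >= 4
    y1, y2, y3, y4 >= 0

Solving the primal: x* = (4, 6.75).
  primal value c^T x* = 39.
Solving the dual: y* = (0, 0, 1, 0).
  dual value b^T y* = 39.
Strong duality: c^T x* = b^T y*. Confirmed.

39


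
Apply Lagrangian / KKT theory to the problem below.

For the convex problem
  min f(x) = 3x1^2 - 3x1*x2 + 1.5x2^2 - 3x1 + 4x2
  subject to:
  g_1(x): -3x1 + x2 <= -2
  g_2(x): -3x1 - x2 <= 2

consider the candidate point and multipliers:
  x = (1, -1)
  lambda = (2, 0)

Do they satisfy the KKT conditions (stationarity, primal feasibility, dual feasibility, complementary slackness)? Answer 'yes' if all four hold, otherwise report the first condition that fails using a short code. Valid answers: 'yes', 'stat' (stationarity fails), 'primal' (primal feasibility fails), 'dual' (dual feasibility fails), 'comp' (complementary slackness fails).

Gradient of f: grad f(x) = Q x + c = (6, -2)
Constraint values g_i(x) = a_i^T x - b_i:
  g_1((1, -1)) = -2
  g_2((1, -1)) = -4
Stationarity residual: grad f(x) + sum_i lambda_i a_i = (0, 0)
  -> stationarity OK
Primal feasibility (all g_i <= 0): OK
Dual feasibility (all lambda_i >= 0): OK
Complementary slackness (lambda_i * g_i(x) = 0 for all i): FAILS

Verdict: the first failing condition is complementary_slackness -> comp.

comp


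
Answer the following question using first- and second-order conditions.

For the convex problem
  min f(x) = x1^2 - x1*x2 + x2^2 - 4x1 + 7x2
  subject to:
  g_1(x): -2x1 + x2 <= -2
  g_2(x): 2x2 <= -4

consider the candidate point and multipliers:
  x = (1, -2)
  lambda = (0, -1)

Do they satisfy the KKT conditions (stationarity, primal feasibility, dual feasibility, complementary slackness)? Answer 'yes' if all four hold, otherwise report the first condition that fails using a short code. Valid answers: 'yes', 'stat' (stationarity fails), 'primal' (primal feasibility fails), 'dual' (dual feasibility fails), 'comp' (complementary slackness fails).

Gradient of f: grad f(x) = Q x + c = (0, 2)
Constraint values g_i(x) = a_i^T x - b_i:
  g_1((1, -2)) = -2
  g_2((1, -2)) = 0
Stationarity residual: grad f(x) + sum_i lambda_i a_i = (0, 0)
  -> stationarity OK
Primal feasibility (all g_i <= 0): OK
Dual feasibility (all lambda_i >= 0): FAILS
Complementary slackness (lambda_i * g_i(x) = 0 for all i): OK

Verdict: the first failing condition is dual_feasibility -> dual.

dual


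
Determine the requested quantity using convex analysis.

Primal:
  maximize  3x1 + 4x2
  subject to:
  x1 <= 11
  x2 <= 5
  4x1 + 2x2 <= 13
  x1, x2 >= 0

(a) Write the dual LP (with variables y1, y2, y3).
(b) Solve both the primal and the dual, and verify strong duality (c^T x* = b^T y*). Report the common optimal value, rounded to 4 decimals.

The standard primal-dual pair for 'max c^T x s.t. A x <= b, x >= 0' is:
  Dual:  min b^T y  s.t.  A^T y >= c,  y >= 0.

So the dual LP is:
  minimize  11y1 + 5y2 + 13y3
  subject to:
    y1 + 4y3 >= 3
    y2 + 2y3 >= 4
    y1, y2, y3 >= 0

Solving the primal: x* = (0.75, 5).
  primal value c^T x* = 22.25.
Solving the dual: y* = (0, 2.5, 0.75).
  dual value b^T y* = 22.25.
Strong duality: c^T x* = b^T y*. Confirmed.

22.25


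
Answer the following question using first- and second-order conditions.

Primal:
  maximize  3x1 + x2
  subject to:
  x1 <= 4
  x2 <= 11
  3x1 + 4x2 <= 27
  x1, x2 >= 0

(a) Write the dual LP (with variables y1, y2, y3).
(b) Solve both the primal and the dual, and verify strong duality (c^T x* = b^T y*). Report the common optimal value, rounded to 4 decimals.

The standard primal-dual pair for 'max c^T x s.t. A x <= b, x >= 0' is:
  Dual:  min b^T y  s.t.  A^T y >= c,  y >= 0.

So the dual LP is:
  minimize  4y1 + 11y2 + 27y3
  subject to:
    y1 + 3y3 >= 3
    y2 + 4y3 >= 1
    y1, y2, y3 >= 0

Solving the primal: x* = (4, 3.75).
  primal value c^T x* = 15.75.
Solving the dual: y* = (2.25, 0, 0.25).
  dual value b^T y* = 15.75.
Strong duality: c^T x* = b^T y*. Confirmed.

15.75


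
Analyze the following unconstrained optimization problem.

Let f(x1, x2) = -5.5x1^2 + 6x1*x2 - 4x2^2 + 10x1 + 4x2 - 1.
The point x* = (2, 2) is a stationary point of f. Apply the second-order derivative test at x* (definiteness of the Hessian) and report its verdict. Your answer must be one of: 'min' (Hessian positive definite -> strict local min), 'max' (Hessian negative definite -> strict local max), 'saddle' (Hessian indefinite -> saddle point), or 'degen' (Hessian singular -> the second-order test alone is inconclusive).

Compute the Hessian H = grad^2 f:
  H = [[-11, 6], [6, -8]]
Verify stationarity: grad f(x*) = H x* + g = (0, 0).
Eigenvalues of H: -15.6847, -3.3153.
Both eigenvalues < 0, so H is negative definite -> x* is a strict local max.

max


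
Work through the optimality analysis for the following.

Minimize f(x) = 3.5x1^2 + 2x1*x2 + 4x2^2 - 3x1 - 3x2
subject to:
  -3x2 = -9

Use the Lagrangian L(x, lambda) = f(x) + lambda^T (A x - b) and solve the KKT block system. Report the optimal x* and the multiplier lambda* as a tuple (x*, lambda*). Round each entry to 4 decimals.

Form the Lagrangian:
  L(x, lambda) = (1/2) x^T Q x + c^T x + lambda^T (A x - b)
Stationarity (grad_x L = 0): Q x + c + A^T lambda = 0.
Primal feasibility: A x = b.

This gives the KKT block system:
  [ Q   A^T ] [ x     ]   [-c ]
  [ A    0  ] [ lambda ] = [ b ]

Solving the linear system:
  x*      = (-0.4286, 3)
  lambda* = (6.7143)
  f(x*)   = 26.3571

x* = (-0.4286, 3), lambda* = (6.7143)


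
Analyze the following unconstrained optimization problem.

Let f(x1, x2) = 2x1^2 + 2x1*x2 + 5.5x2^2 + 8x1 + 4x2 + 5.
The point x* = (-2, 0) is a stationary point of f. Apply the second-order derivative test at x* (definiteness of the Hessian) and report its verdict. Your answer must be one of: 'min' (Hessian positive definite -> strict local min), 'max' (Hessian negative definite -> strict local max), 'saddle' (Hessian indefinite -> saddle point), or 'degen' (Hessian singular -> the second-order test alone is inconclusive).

Compute the Hessian H = grad^2 f:
  H = [[4, 2], [2, 11]]
Verify stationarity: grad f(x*) = H x* + g = (0, 0).
Eigenvalues of H: 3.4689, 11.5311.
Both eigenvalues > 0, so H is positive definite -> x* is a strict local min.

min


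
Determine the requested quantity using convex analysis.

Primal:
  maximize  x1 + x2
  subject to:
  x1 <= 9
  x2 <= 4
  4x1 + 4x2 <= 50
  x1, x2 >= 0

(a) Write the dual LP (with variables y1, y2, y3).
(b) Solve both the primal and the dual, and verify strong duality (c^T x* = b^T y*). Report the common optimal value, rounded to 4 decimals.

The standard primal-dual pair for 'max c^T x s.t. A x <= b, x >= 0' is:
  Dual:  min b^T y  s.t.  A^T y >= c,  y >= 0.

So the dual LP is:
  minimize  9y1 + 4y2 + 50y3
  subject to:
    y1 + 4y3 >= 1
    y2 + 4y3 >= 1
    y1, y2, y3 >= 0

Solving the primal: x* = (8.5, 4).
  primal value c^T x* = 12.5.
Solving the dual: y* = (0, 0, 0.25).
  dual value b^T y* = 12.5.
Strong duality: c^T x* = b^T y*. Confirmed.

12.5


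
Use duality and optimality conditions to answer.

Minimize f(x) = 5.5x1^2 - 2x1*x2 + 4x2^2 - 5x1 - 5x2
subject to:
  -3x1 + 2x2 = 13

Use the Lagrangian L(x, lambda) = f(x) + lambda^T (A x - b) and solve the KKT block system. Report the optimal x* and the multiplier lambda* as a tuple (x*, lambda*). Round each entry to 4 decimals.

Form the Lagrangian:
  L(x, lambda) = (1/2) x^T Q x + c^T x + lambda^T (A x - b)
Stationarity (grad_x L = 0): Q x + c + A^T lambda = 0.
Primal feasibility: A x = b.

This gives the KKT block system:
  [ Q   A^T ] [ x     ]   [-c ]
  [ A    0  ] [ lambda ] = [ b ]

Solving the linear system:
  x*      = (-2.2826, 3.0761)
  lambda* = (-12.087)
  f(x*)   = 76.5815

x* = (-2.2826, 3.0761), lambda* = (-12.087)


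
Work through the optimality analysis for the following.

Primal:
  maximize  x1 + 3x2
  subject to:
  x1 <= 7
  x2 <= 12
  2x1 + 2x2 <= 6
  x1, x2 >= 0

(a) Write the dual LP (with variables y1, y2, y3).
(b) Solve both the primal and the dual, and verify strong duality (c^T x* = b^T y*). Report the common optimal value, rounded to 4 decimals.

The standard primal-dual pair for 'max c^T x s.t. A x <= b, x >= 0' is:
  Dual:  min b^T y  s.t.  A^T y >= c,  y >= 0.

So the dual LP is:
  minimize  7y1 + 12y2 + 6y3
  subject to:
    y1 + 2y3 >= 1
    y2 + 2y3 >= 3
    y1, y2, y3 >= 0

Solving the primal: x* = (0, 3).
  primal value c^T x* = 9.
Solving the dual: y* = (0, 0, 1.5).
  dual value b^T y* = 9.
Strong duality: c^T x* = b^T y*. Confirmed.

9


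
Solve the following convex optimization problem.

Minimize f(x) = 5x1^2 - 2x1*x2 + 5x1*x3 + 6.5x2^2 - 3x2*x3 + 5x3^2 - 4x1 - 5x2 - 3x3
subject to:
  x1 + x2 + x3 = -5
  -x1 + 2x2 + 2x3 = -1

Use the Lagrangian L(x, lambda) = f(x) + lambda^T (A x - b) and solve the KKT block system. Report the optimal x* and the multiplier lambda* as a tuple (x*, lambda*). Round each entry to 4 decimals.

Form the Lagrangian:
  L(x, lambda) = (1/2) x^T Q x + c^T x + lambda^T (A x - b)
Stationarity (grad_x L = 0): Q x + c + A^T lambda = 0.
Primal feasibility: A x = b.

This gives the KKT block system:
  [ Q   A^T ] [ x     ]   [-c ]
  [ A    0  ] [ lambda ] = [ b ]

Solving the linear system:
  x*      = (-3, -1.5517, -0.4483)
  lambda* = (28.0345, -5.1034)
  f(x*)   = 78.0862

x* = (-3, -1.5517, -0.4483), lambda* = (28.0345, -5.1034)


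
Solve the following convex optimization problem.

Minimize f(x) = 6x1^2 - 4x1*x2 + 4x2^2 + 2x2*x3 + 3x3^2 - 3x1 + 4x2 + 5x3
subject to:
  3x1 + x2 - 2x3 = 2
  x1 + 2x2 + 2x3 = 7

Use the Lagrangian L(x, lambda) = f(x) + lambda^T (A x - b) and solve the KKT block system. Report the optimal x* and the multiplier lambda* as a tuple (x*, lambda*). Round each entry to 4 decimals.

Form the Lagrangian:
  L(x, lambda) = (1/2) x^T Q x + c^T x + lambda^T (A x - b)
Stationarity (grad_x L = 0): Q x + c + A^T lambda = 0.
Primal feasibility: A x = b.

This gives the KKT block system:
  [ Q   A^T ] [ x     ]   [-c ]
  [ A    0  ] [ lambda ] = [ b ]

Solving the linear system:
  x*      = (1.1472, 1.4704, 1.456)
  lambda* = (0.8634, -7.475)
  f(x*)   = 30.159

x* = (1.1472, 1.4704, 1.456), lambda* = (0.8634, -7.475)


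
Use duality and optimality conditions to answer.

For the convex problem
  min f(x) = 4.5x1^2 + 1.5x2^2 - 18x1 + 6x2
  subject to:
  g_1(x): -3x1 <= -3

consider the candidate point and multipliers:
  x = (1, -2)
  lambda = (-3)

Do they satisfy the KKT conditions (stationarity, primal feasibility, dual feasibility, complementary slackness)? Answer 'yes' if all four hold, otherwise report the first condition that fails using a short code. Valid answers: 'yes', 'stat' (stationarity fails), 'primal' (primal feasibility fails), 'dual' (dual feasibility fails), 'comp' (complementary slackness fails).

Gradient of f: grad f(x) = Q x + c = (-9, 0)
Constraint values g_i(x) = a_i^T x - b_i:
  g_1((1, -2)) = 0
Stationarity residual: grad f(x) + sum_i lambda_i a_i = (0, 0)
  -> stationarity OK
Primal feasibility (all g_i <= 0): OK
Dual feasibility (all lambda_i >= 0): FAILS
Complementary slackness (lambda_i * g_i(x) = 0 for all i): OK

Verdict: the first failing condition is dual_feasibility -> dual.

dual


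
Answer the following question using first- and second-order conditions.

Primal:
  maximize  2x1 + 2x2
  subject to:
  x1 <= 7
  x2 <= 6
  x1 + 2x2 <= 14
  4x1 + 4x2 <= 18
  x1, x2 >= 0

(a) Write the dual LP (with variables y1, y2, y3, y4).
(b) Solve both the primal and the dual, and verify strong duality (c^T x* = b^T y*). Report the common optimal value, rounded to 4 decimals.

The standard primal-dual pair for 'max c^T x s.t. A x <= b, x >= 0' is:
  Dual:  min b^T y  s.t.  A^T y >= c,  y >= 0.

So the dual LP is:
  minimize  7y1 + 6y2 + 14y3 + 18y4
  subject to:
    y1 + y3 + 4y4 >= 2
    y2 + 2y3 + 4y4 >= 2
    y1, y2, y3, y4 >= 0

Solving the primal: x* = (4.5, 0).
  primal value c^T x* = 9.
Solving the dual: y* = (0, 0, 0, 0.5).
  dual value b^T y* = 9.
Strong duality: c^T x* = b^T y*. Confirmed.

9


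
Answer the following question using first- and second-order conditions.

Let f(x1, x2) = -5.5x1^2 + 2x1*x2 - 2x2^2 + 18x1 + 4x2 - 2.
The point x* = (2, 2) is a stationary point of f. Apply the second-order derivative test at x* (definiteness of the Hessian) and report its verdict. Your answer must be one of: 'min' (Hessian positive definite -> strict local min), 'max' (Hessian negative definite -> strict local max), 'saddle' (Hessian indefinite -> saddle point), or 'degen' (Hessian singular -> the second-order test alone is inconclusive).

Compute the Hessian H = grad^2 f:
  H = [[-11, 2], [2, -4]]
Verify stationarity: grad f(x*) = H x* + g = (0, 0).
Eigenvalues of H: -11.5311, -3.4689.
Both eigenvalues < 0, so H is negative definite -> x* is a strict local max.

max


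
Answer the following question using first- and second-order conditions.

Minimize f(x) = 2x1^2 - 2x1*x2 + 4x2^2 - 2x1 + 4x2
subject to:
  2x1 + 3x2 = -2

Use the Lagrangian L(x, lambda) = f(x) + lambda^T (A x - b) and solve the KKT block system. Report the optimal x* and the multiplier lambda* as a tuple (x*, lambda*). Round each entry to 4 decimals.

Form the Lagrangian:
  L(x, lambda) = (1/2) x^T Q x + c^T x + lambda^T (A x - b)
Stationarity (grad_x L = 0): Q x + c + A^T lambda = 0.
Primal feasibility: A x = b.

This gives the KKT block system:
  [ Q   A^T ] [ x     ]   [-c ]
  [ A    0  ] [ lambda ] = [ b ]

Solving the linear system:
  x*      = (-0.0217, -0.6522)
  lambda* = (0.3913)
  f(x*)   = -0.8913

x* = (-0.0217, -0.6522), lambda* = (0.3913)


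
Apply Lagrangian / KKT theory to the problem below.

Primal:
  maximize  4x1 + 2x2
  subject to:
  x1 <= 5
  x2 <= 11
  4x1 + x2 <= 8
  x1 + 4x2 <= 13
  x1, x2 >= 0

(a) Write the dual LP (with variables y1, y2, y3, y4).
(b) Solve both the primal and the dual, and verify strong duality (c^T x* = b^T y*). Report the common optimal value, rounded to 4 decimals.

The standard primal-dual pair for 'max c^T x s.t. A x <= b, x >= 0' is:
  Dual:  min b^T y  s.t.  A^T y >= c,  y >= 0.

So the dual LP is:
  minimize  5y1 + 11y2 + 8y3 + 13y4
  subject to:
    y1 + 4y3 + y4 >= 4
    y2 + y3 + 4y4 >= 2
    y1, y2, y3, y4 >= 0

Solving the primal: x* = (1.2667, 2.9333).
  primal value c^T x* = 10.9333.
Solving the dual: y* = (0, 0, 0.9333, 0.2667).
  dual value b^T y* = 10.9333.
Strong duality: c^T x* = b^T y*. Confirmed.

10.9333


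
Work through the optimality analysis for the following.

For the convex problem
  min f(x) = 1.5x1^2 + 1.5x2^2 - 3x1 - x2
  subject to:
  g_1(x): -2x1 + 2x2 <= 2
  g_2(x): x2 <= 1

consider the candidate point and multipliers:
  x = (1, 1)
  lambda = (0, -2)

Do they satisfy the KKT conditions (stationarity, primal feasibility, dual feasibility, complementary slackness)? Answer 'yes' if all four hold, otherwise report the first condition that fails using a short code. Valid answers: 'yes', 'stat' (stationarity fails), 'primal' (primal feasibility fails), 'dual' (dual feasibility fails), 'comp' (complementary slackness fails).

Gradient of f: grad f(x) = Q x + c = (0, 2)
Constraint values g_i(x) = a_i^T x - b_i:
  g_1((1, 1)) = -2
  g_2((1, 1)) = 0
Stationarity residual: grad f(x) + sum_i lambda_i a_i = (0, 0)
  -> stationarity OK
Primal feasibility (all g_i <= 0): OK
Dual feasibility (all lambda_i >= 0): FAILS
Complementary slackness (lambda_i * g_i(x) = 0 for all i): OK

Verdict: the first failing condition is dual_feasibility -> dual.

dual


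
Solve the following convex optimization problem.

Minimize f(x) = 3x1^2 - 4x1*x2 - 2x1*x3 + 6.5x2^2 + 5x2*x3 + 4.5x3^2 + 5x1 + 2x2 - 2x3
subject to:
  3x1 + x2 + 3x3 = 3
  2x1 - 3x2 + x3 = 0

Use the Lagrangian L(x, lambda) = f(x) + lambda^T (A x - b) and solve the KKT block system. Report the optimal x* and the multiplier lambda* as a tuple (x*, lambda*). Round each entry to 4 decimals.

Form the Lagrangian:
  L(x, lambda) = (1/2) x^T Q x + c^T x + lambda^T (A x - b)
Stationarity (grad_x L = 0): Q x + c + A^T lambda = 0.
Primal feasibility: A x = b.

This gives the KKT block system:
  [ Q   A^T ] [ x     ]   [-c ]
  [ A    0  ] [ lambda ] = [ b ]

Solving the linear system:
  x*      = (0.1933, 0.358, 0.6874)
  lambda* = (-2.6086, 2.2363)
  f(x*)   = 4.0668

x* = (0.1933, 0.358, 0.6874), lambda* = (-2.6086, 2.2363)


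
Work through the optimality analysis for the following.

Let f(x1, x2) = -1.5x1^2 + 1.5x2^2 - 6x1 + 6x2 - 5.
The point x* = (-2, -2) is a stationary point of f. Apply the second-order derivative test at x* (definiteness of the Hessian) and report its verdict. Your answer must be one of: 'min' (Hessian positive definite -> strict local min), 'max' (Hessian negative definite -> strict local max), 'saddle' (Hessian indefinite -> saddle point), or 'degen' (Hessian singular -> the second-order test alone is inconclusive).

Compute the Hessian H = grad^2 f:
  H = [[-3, 0], [0, 3]]
Verify stationarity: grad f(x*) = H x* + g = (0, 0).
Eigenvalues of H: -3, 3.
Eigenvalues have mixed signs, so H is indefinite -> x* is a saddle point.

saddle


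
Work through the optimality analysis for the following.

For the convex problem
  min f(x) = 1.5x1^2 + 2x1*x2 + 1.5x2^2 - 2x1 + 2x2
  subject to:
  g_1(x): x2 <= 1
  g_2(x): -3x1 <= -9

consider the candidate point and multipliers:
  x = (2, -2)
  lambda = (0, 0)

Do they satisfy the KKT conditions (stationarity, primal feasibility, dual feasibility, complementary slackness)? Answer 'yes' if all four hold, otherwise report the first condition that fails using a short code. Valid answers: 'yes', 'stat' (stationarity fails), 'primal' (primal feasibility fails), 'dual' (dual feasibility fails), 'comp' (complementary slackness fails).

Gradient of f: grad f(x) = Q x + c = (0, 0)
Constraint values g_i(x) = a_i^T x - b_i:
  g_1((2, -2)) = -3
  g_2((2, -2)) = 3
Stationarity residual: grad f(x) + sum_i lambda_i a_i = (0, 0)
  -> stationarity OK
Primal feasibility (all g_i <= 0): FAILS
Dual feasibility (all lambda_i >= 0): OK
Complementary slackness (lambda_i * g_i(x) = 0 for all i): OK

Verdict: the first failing condition is primal_feasibility -> primal.

primal


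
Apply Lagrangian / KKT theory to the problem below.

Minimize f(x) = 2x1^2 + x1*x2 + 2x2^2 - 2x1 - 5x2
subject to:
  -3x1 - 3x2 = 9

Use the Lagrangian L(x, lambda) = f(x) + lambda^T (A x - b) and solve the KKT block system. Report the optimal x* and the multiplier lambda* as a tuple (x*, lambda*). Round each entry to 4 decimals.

Form the Lagrangian:
  L(x, lambda) = (1/2) x^T Q x + c^T x + lambda^T (A x - b)
Stationarity (grad_x L = 0): Q x + c + A^T lambda = 0.
Primal feasibility: A x = b.

This gives the KKT block system:
  [ Q   A^T ] [ x     ]   [-c ]
  [ A    0  ] [ lambda ] = [ b ]

Solving the linear system:
  x*      = (-2, -1)
  lambda* = (-3.6667)
  f(x*)   = 21

x* = (-2, -1), lambda* = (-3.6667)


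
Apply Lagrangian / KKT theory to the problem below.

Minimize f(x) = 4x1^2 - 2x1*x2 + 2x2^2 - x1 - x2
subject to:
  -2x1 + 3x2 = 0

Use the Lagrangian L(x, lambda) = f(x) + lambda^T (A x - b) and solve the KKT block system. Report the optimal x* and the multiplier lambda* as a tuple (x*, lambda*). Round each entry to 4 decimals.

Form the Lagrangian:
  L(x, lambda) = (1/2) x^T Q x + c^T x + lambda^T (A x - b)
Stationarity (grad_x L = 0): Q x + c + A^T lambda = 0.
Primal feasibility: A x = b.

This gives the KKT block system:
  [ Q   A^T ] [ x     ]   [-c ]
  [ A    0  ] [ lambda ] = [ b ]

Solving the linear system:
  x*      = (0.2344, 0.1562)
  lambda* = (0.2812)
  f(x*)   = -0.1953

x* = (0.2344, 0.1562), lambda* = (0.2812)


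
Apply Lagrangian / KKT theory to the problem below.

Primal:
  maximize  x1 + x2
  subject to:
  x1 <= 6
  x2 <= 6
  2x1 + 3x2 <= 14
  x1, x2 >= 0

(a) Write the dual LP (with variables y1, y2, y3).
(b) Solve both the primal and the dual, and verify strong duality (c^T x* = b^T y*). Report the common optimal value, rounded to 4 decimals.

The standard primal-dual pair for 'max c^T x s.t. A x <= b, x >= 0' is:
  Dual:  min b^T y  s.t.  A^T y >= c,  y >= 0.

So the dual LP is:
  minimize  6y1 + 6y2 + 14y3
  subject to:
    y1 + 2y3 >= 1
    y2 + 3y3 >= 1
    y1, y2, y3 >= 0

Solving the primal: x* = (6, 0.6667).
  primal value c^T x* = 6.6667.
Solving the dual: y* = (0.3333, 0, 0.3333).
  dual value b^T y* = 6.6667.
Strong duality: c^T x* = b^T y*. Confirmed.

6.6667


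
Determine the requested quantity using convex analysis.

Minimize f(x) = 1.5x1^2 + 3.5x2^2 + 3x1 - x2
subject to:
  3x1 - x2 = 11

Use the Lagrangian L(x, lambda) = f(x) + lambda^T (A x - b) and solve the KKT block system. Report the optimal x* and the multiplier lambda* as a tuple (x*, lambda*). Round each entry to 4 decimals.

Form the Lagrangian:
  L(x, lambda) = (1/2) x^T Q x + c^T x + lambda^T (A x - b)
Stationarity (grad_x L = 0): Q x + c + A^T lambda = 0.
Primal feasibility: A x = b.

This gives the KKT block system:
  [ Q   A^T ] [ x     ]   [-c ]
  [ A    0  ] [ lambda ] = [ b ]

Solving the linear system:
  x*      = (3.5, -0.5)
  lambda* = (-4.5)
  f(x*)   = 30.25

x* = (3.5, -0.5), lambda* = (-4.5)


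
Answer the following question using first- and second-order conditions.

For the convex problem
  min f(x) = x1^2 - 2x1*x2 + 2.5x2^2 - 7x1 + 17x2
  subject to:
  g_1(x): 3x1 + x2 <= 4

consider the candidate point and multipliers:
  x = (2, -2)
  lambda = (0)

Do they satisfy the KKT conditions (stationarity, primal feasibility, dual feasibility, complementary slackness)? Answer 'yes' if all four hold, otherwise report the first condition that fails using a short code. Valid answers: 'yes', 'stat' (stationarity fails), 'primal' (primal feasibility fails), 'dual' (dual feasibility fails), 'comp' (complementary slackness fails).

Gradient of f: grad f(x) = Q x + c = (1, 3)
Constraint values g_i(x) = a_i^T x - b_i:
  g_1((2, -2)) = 0
Stationarity residual: grad f(x) + sum_i lambda_i a_i = (1, 3)
  -> stationarity FAILS
Primal feasibility (all g_i <= 0): OK
Dual feasibility (all lambda_i >= 0): OK
Complementary slackness (lambda_i * g_i(x) = 0 for all i): OK

Verdict: the first failing condition is stationarity -> stat.

stat


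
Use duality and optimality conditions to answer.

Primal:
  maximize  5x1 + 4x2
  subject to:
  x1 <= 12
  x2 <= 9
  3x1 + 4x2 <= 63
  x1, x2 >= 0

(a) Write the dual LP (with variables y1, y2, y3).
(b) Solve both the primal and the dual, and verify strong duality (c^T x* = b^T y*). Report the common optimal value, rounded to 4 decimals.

The standard primal-dual pair for 'max c^T x s.t. A x <= b, x >= 0' is:
  Dual:  min b^T y  s.t.  A^T y >= c,  y >= 0.

So the dual LP is:
  minimize  12y1 + 9y2 + 63y3
  subject to:
    y1 + 3y3 >= 5
    y2 + 4y3 >= 4
    y1, y2, y3 >= 0

Solving the primal: x* = (12, 6.75).
  primal value c^T x* = 87.
Solving the dual: y* = (2, 0, 1).
  dual value b^T y* = 87.
Strong duality: c^T x* = b^T y*. Confirmed.

87


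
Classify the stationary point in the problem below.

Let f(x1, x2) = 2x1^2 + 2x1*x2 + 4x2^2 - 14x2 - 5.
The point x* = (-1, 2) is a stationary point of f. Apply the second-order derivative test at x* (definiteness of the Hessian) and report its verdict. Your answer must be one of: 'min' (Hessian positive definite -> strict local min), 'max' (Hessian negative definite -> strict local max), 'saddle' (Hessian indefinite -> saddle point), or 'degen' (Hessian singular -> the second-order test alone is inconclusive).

Compute the Hessian H = grad^2 f:
  H = [[4, 2], [2, 8]]
Verify stationarity: grad f(x*) = H x* + g = (0, 0).
Eigenvalues of H: 3.1716, 8.8284.
Both eigenvalues > 0, so H is positive definite -> x* is a strict local min.

min


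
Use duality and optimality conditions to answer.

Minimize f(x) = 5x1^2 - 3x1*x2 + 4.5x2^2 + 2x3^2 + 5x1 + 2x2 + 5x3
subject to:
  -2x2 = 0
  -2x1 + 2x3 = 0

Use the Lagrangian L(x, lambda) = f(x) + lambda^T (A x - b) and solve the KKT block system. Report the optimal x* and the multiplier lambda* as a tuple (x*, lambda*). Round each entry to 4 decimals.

Form the Lagrangian:
  L(x, lambda) = (1/2) x^T Q x + c^T x + lambda^T (A x - b)
Stationarity (grad_x L = 0): Q x + c + A^T lambda = 0.
Primal feasibility: A x = b.

This gives the KKT block system:
  [ Q   A^T ] [ x     ]   [-c ]
  [ A    0  ] [ lambda ] = [ b ]

Solving the linear system:
  x*      = (-0.7143, 0, -0.7143)
  lambda* = (2.0714, -1.0714)
  f(x*)   = -3.5714

x* = (-0.7143, 0, -0.7143), lambda* = (2.0714, -1.0714)


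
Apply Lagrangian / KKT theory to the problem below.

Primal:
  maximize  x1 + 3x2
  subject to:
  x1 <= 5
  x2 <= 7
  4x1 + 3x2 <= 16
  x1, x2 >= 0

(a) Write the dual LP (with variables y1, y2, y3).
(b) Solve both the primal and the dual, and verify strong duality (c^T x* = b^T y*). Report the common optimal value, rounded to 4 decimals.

The standard primal-dual pair for 'max c^T x s.t. A x <= b, x >= 0' is:
  Dual:  min b^T y  s.t.  A^T y >= c,  y >= 0.

So the dual LP is:
  minimize  5y1 + 7y2 + 16y3
  subject to:
    y1 + 4y3 >= 1
    y2 + 3y3 >= 3
    y1, y2, y3 >= 0

Solving the primal: x* = (0, 5.3333).
  primal value c^T x* = 16.
Solving the dual: y* = (0, 0, 1).
  dual value b^T y* = 16.
Strong duality: c^T x* = b^T y*. Confirmed.

16


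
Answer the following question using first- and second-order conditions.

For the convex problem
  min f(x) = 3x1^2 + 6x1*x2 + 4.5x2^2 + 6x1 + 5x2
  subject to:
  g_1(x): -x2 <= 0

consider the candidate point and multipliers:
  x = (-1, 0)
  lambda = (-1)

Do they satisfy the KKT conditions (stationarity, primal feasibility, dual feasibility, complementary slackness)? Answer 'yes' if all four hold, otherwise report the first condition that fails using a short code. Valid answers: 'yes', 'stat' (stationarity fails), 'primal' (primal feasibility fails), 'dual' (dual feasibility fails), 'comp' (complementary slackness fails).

Gradient of f: grad f(x) = Q x + c = (0, -1)
Constraint values g_i(x) = a_i^T x - b_i:
  g_1((-1, 0)) = 0
Stationarity residual: grad f(x) + sum_i lambda_i a_i = (0, 0)
  -> stationarity OK
Primal feasibility (all g_i <= 0): OK
Dual feasibility (all lambda_i >= 0): FAILS
Complementary slackness (lambda_i * g_i(x) = 0 for all i): OK

Verdict: the first failing condition is dual_feasibility -> dual.

dual


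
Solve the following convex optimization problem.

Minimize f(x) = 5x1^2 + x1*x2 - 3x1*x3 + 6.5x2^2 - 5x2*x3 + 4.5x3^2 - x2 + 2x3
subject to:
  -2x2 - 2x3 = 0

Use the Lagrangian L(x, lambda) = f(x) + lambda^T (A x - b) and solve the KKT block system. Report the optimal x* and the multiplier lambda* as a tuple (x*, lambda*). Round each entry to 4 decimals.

Form the Lagrangian:
  L(x, lambda) = (1/2) x^T Q x + c^T x + lambda^T (A x - b)
Stationarity (grad_x L = 0): Q x + c + A^T lambda = 0.
Primal feasibility: A x = b.

This gives the KKT block system:
  [ Q   A^T ] [ x     ]   [-c ]
  [ A    0  ] [ lambda ] = [ b ]

Solving the linear system:
  x*      = (-0.0395, 0.0987, -0.0987)
  lambda* = (0.3684)
  f(x*)   = -0.148

x* = (-0.0395, 0.0987, -0.0987), lambda* = (0.3684)
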